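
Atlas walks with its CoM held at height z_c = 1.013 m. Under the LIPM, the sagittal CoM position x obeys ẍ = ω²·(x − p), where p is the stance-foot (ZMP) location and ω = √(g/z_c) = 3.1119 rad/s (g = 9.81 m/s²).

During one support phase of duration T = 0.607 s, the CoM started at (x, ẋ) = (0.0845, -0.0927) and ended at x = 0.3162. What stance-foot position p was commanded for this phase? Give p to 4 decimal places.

ωT = 3.1119·0.607 = 1.888923; cosh(ωT) = 3.381740, sinh(ωT) = 3.230505
x(T) = p + (x₀−p)·cosh(ωT) + (ẋ₀/ω)·sinh(ωT) ⇒ p·(1 − cosh) = x(T) − x₀·cosh − (ẋ₀/ω)·sinh
numerator   = 0.3162 − (0.0845)·3.381740 − (-0.0927/3.1119)·3.230505 = 0.126676
denominator = 1 − 3.381740 = -2.381740
p = 0.126676 / -2.381740 = -0.0532

p = -0.0532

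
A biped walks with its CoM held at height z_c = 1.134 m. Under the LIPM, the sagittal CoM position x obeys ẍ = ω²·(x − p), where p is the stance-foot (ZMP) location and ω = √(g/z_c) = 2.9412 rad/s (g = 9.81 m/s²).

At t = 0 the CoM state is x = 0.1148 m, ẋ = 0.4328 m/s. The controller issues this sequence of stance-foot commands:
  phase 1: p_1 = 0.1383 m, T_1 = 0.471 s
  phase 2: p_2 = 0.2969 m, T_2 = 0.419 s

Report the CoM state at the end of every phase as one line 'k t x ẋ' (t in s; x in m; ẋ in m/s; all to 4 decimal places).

phase 1: p=0.1383, T=0.471, ωT=1.385305, cosh=2.123146, sinh=1.872899; start (x,ẋ)=(0.114800, 0.432800) → end (x,ẋ)=(0.364005, 0.789446)
phase 2: p=0.2969, T=0.419, ωT=1.232363, cosh=1.860463, sinh=1.568860; start (x,ẋ)=(0.364005, 0.789446) → end (x,ẋ)=(0.842843, 1.778379)

1 0.4710 0.3640 0.7894
2 0.8900 0.8428 1.7784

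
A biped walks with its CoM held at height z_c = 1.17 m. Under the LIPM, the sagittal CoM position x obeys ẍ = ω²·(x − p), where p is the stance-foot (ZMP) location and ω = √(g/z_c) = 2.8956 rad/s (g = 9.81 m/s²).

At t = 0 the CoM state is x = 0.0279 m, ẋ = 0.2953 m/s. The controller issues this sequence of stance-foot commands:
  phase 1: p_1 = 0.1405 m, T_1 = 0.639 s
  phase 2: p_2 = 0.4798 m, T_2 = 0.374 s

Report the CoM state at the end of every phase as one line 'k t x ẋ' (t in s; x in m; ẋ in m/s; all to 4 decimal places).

1 0.6390 0.0899 -0.0490
2 1.0130 -0.1841 -1.5568

phase 1: p=0.1405, T=0.639, ωT=1.850288, cosh=3.259423, sinh=3.102231; start (x,ẋ)=(0.027900, 0.295300) → end (x,ẋ)=(0.089862, -0.048958)
phase 2: p=0.4798, T=0.374, ωT=1.082954, cosh=1.645993, sinh=1.307399; start (x,ẋ)=(0.089862, -0.048958) → end (x,ẋ)=(-0.184141, -1.556776)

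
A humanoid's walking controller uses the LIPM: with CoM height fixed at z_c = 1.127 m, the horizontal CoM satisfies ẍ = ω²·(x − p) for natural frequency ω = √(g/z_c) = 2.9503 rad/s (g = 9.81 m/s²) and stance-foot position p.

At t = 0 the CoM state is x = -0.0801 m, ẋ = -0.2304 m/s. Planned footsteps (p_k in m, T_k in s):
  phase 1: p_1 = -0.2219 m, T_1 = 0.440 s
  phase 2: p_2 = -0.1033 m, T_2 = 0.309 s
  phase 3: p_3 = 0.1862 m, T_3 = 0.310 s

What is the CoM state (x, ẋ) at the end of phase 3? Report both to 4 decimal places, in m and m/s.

x = 0.1185, ẋ = 0.1702

phase 1: p=-0.2219, T=0.440, ωT=1.298132, cosh=1.967745, sinh=1.694704; start (x,ẋ)=(-0.080100, -0.230400) → end (x,ẋ)=(-0.075220, 0.255615)
phase 2: p=-0.1033, T=0.309, ωT=0.911643, cosh=1.445135, sinh=1.043272; start (x,ẋ)=(-0.075220, 0.255615) → end (x,ẋ)=(0.027670, 0.455829)
phase 3: p=0.1862, T=0.310, ωT=0.914593, cosh=1.448219, sinh=1.047540; start (x,ẋ)=(0.027670, 0.455829) → end (x,ẋ)=(0.118461, 0.170193)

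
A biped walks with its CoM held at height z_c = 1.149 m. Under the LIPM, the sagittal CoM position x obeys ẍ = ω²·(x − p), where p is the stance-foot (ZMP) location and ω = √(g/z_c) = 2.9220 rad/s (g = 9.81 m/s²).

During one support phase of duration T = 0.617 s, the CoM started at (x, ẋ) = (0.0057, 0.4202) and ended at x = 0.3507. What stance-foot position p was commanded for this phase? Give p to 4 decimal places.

ωT = 2.9220·0.617 = 1.802874; cosh(ωT) = 3.115942, sinh(ωT) = 2.951117
x(T) = p + (x₀−p)·cosh(ωT) + (ẋ₀/ω)·sinh(ωT) ⇒ p·(1 − cosh) = x(T) − x₀·cosh − (ẋ₀/ω)·sinh
numerator   = 0.3507 − (0.0057)·3.115942 − (0.4202/2.9220)·2.951117 = -0.091448
denominator = 1 − 3.115942 = -2.115942
p = -0.091448 / -2.115942 = 0.0432

p = 0.0432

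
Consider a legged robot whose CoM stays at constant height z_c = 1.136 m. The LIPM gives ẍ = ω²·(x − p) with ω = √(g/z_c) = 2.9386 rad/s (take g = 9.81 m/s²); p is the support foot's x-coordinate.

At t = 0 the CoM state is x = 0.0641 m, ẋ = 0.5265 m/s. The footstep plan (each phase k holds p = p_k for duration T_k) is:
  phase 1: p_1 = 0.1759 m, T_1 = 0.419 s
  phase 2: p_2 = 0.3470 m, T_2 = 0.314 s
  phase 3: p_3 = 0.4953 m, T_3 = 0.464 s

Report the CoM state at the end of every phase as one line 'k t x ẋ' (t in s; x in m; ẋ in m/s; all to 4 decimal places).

phase 1: p=0.1759, T=0.419, ωT=1.231273, cosh=1.858755, sinh=1.566834; start (x,ẋ)=(0.064100, 0.526500) → end (x,ẋ)=(0.248816, 0.463874)
phase 2: p=0.3470, T=0.314, ωT=0.922720, cosh=1.456781, sinh=1.059345; start (x,ẋ)=(0.248816, 0.463874) → end (x,ẋ)=(0.371191, 0.370117)
phase 3: p=0.4953, T=0.464, ωT=1.363510, cosh=2.082828, sinh=1.827067; start (x,ẋ)=(0.371191, 0.370117) → end (x,ẋ)=(0.466921, 0.104546)

1 0.4190 0.2488 0.4639
2 0.7330 0.3712 0.3701
3 1.1970 0.4669 0.1045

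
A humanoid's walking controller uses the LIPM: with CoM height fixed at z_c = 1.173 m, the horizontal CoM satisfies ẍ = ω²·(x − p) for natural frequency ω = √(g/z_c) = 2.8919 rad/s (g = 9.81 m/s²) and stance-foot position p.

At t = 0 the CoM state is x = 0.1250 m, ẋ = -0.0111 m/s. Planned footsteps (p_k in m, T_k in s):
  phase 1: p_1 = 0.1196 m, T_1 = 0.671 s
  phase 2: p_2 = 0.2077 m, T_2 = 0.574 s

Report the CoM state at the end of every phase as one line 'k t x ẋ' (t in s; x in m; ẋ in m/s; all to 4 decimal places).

phase 1: p=0.1196, T=0.671, ωT=1.940465, cosh=3.552812, sinh=3.409175; start (x,ẋ)=(0.125000, -0.011100) → end (x,ẋ)=(0.125700, 0.013802)
phase 2: p=0.2077, T=0.574, ωT=1.659951, cosh=2.724600, sinh=2.534451; start (x,ẋ)=(0.125700, 0.013802) → end (x,ẋ)=(-0.003622, -0.563405)

1 0.6710 0.1257 0.0138
2 1.2450 -0.0036 -0.5634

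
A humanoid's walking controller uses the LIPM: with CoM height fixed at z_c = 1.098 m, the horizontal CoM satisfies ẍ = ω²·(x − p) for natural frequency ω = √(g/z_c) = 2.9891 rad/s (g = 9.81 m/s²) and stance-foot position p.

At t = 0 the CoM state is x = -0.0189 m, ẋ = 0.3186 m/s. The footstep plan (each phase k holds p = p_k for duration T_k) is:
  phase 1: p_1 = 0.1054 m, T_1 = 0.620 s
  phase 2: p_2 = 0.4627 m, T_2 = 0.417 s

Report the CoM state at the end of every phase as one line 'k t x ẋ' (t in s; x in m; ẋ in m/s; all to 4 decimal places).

phase 1: p=0.1054, T=0.620, ωT=1.853242, cosh=3.268600, sinh=3.111872; start (x,ẋ)=(-0.018900, 0.318600) → end (x,ẋ)=(0.030799, -0.114825)
phase 2: p=0.4627, T=0.417, ωT=1.246455, cosh=1.882756, sinh=1.595234; start (x,ẋ)=(0.030799, -0.114825) → end (x,ẋ)=(-0.411745, -2.275627)

1 0.6200 0.0308 -0.1148
2 1.0370 -0.4117 -2.2756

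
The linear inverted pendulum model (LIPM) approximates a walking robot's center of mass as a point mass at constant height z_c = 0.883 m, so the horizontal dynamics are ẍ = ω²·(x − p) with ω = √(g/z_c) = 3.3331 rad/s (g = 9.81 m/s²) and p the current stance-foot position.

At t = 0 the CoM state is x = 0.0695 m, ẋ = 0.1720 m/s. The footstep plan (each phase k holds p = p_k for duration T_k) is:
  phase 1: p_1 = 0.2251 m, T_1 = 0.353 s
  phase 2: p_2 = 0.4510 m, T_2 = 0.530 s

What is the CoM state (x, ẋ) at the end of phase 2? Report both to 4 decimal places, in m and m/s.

phase 1: p=0.2251, T=0.353, ωT=1.176584, cosh=1.775804, sinh=1.467474; start (x,ẋ)=(0.069500, 0.172000) → end (x,ẋ)=(0.024512, -0.455638)
phase 2: p=0.4510, T=0.530, ωT=1.766543, cosh=3.010758, sinh=2.839835; start (x,ẋ)=(0.024512, -0.455638) → end (x,ẋ)=(-1.221261, -5.408720)

x = -1.2213, ẋ = -5.4087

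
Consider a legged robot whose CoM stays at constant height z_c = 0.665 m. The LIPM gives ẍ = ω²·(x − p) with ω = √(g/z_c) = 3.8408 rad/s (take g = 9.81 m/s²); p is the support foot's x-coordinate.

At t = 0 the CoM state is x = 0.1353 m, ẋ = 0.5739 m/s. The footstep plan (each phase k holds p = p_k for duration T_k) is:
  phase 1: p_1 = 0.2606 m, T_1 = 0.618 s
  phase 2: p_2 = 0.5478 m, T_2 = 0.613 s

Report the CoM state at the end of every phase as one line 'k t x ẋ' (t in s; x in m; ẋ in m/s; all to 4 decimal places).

1 0.6180 0.3773 0.5465
2 1.2310 0.3843 -0.5138

phase 1: p=0.2606, T=0.618, ωT=2.373614, cosh=5.414635, sinh=5.321492; start (x,ẋ)=(0.135300, 0.573900) → end (x,ẋ)=(0.377294, 0.546479)
phase 2: p=0.5478, T=0.613, ωT=2.354410, cosh=5.313433, sinh=5.218484; start (x,ẋ)=(0.377294, 0.546479) → end (x,ẋ)=(0.384328, -0.513794)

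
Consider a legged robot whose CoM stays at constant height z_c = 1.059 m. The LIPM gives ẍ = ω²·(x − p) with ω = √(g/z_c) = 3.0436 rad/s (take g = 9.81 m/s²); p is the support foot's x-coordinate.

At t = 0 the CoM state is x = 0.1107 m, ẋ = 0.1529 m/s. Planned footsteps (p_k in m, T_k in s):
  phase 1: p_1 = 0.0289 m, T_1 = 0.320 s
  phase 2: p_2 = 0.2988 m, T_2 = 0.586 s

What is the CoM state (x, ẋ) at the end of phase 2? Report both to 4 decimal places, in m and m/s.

x = 0.5145, ẋ = 0.7885

phase 1: p=0.0289, T=0.320, ωT=0.973952, cosh=1.512989, sinh=1.135401; start (x,ẋ)=(0.110700, 0.152900) → end (x,ẋ)=(0.209701, 0.514013)
phase 2: p=0.2988, T=0.586, ωT=1.783550, cosh=3.059492, sinh=2.891451; start (x,ẋ)=(0.209701, 0.514013) → end (x,ẋ)=(0.514520, 0.788511)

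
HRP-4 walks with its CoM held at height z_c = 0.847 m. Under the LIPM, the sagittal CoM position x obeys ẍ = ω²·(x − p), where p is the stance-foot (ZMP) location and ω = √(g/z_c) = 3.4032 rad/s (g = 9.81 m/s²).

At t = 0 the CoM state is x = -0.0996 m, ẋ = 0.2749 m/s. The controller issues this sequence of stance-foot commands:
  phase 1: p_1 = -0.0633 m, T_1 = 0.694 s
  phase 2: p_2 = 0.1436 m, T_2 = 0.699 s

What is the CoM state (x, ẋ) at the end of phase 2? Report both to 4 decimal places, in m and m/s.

x = 1.5635, ẋ = 4.9011

phase 1: p=-0.0633, T=0.694, ωT=2.361821, cosh=5.352251, sinh=5.258002; start (x,ẋ)=(-0.099600, 0.274900) → end (x,ẋ)=(0.167139, 0.821780)
phase 2: p=0.1436, T=0.699, ωT=2.378837, cosh=5.442500, sinh=5.349842; start (x,ẋ)=(0.167139, 0.821780) → end (x,ẋ)=(1.563550, 4.901095)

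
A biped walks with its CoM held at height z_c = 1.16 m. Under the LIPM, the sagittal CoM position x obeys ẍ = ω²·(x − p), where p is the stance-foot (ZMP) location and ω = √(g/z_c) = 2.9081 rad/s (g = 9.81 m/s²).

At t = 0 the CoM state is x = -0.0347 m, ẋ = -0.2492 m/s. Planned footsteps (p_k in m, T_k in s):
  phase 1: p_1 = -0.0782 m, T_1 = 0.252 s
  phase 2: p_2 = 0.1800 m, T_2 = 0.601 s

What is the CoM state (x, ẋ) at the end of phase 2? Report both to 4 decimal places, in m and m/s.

x = -0.8304, ẋ = -2.8390

phase 1: p=-0.0782, T=0.252, ωT=0.732841, cosh=1.280763, sinh=0.800221; start (x,ẋ)=(-0.034700, -0.249200) → end (x,ẋ)=(-0.091059, -0.217936)
phase 2: p=0.1800, T=0.601, ωT=1.747768, cosh=2.957968, sinh=2.783806; start (x,ẋ)=(-0.091059, -0.217936) → end (x,ẋ)=(-0.830406, -2.839031)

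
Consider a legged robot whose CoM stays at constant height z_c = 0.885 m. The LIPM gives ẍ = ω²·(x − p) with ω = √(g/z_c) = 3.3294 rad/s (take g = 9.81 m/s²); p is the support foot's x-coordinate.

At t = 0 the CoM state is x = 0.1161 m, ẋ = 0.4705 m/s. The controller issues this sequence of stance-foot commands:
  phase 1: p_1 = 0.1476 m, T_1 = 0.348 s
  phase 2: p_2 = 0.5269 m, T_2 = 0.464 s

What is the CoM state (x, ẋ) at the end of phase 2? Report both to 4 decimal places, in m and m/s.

phase 1: p=0.1476, T=0.348, ωT=1.158631, cosh=1.749743, sinh=1.435827; start (x,ẋ)=(0.116100, 0.470500) → end (x,ẋ)=(0.295390, 0.672670)
phase 2: p=0.5269, T=0.464, ωT=1.544842, cosh=2.450287, sinh=2.236942; start (x,ẋ)=(0.295390, 0.672670) → end (x,ẋ)=(0.411583, -0.075980)

x = 0.4116, ẋ = -0.0760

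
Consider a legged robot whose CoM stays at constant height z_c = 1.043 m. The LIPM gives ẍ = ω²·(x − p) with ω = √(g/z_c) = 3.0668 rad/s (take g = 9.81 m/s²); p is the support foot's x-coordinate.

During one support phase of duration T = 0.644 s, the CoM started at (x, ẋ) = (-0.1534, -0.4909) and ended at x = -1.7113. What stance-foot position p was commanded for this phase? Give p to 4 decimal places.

ωT = 3.0668·0.644 = 1.975019; cosh(ωT) = 3.672758, sinh(ωT) = 3.534000
x(T) = p + (x₀−p)·cosh(ωT) + (ẋ₀/ω)·sinh(ωT) ⇒ p·(1 − cosh) = x(T) − x₀·cosh − (ẋ₀/ω)·sinh
numerator   = -1.7113 − (-0.1534)·3.672758 − (-0.4909/3.0668)·3.534000 = -0.582215
denominator = 1 − 3.672758 = -2.672758
p = -0.582215 / -2.672758 = 0.2178

p = 0.2178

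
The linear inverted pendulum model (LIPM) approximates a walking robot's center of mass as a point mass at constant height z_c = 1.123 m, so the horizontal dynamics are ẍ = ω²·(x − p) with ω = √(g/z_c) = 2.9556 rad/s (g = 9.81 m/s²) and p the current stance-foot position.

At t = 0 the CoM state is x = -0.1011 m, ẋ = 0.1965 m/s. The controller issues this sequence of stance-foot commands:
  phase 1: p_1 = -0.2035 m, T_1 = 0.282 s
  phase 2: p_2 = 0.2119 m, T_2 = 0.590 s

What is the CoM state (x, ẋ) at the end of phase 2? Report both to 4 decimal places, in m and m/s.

phase 1: p=-0.2035, T=0.282, ωT=0.833479, cosh=1.367923, sinh=0.933388; start (x,ẋ)=(-0.101100, 0.196500) → end (x,ẋ)=(-0.001369, 0.551290)
phase 2: p=0.2119, T=0.590, ωT=1.743804, cosh=2.946956, sinh=2.772102; start (x,ẋ)=(-0.001369, 0.551290) → end (x,ẋ)=(0.100468, -0.122736)

x = 0.1005, ẋ = -0.1227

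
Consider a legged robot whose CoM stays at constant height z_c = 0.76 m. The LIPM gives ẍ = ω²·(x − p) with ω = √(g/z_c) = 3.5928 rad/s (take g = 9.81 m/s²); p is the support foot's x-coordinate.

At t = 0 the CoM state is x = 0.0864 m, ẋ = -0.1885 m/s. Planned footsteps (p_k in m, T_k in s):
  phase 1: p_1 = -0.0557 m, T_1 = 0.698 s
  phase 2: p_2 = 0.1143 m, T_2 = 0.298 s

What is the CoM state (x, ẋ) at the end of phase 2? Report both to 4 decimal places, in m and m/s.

x = 1.4451, ẋ = 4.9713

phase 1: p=-0.0557, T=0.698, ωT=2.507774, cosh=6.179512, sinh=6.098063; start (x,ẋ)=(0.086400, -0.188500) → end (x,ẋ)=(0.502467, 1.948448)
phase 2: p=0.1143, T=0.298, ωT=1.070654, cosh=1.630036, sinh=1.287252; start (x,ẋ)=(0.502467, 1.948448) → end (x,ẋ)=(1.445130, 4.971252)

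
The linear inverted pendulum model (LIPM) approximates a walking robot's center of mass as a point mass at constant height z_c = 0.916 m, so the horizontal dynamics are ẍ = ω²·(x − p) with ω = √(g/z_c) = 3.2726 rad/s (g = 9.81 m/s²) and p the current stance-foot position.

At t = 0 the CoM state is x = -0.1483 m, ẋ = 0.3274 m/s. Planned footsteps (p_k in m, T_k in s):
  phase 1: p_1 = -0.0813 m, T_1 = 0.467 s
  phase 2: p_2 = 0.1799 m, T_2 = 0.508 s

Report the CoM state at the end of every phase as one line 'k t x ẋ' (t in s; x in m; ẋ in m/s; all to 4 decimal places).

1 0.4670 -0.0232 0.3086
2 0.9750 -0.1353 -0.8469

phase 1: p=-0.0813, T=0.467, ωT=1.528304, cosh=2.413628, sinh=2.196724; start (x,ẋ)=(-0.148300, 0.327400) → end (x,ẋ)=(-0.023247, 0.308559)
phase 2: p=0.1799, T=0.508, ωT=1.662481, cosh=2.731021, sinh=2.541353; start (x,ẋ)=(-0.023247, 0.308559) → end (x,ẋ)=(-0.135285, -0.846856)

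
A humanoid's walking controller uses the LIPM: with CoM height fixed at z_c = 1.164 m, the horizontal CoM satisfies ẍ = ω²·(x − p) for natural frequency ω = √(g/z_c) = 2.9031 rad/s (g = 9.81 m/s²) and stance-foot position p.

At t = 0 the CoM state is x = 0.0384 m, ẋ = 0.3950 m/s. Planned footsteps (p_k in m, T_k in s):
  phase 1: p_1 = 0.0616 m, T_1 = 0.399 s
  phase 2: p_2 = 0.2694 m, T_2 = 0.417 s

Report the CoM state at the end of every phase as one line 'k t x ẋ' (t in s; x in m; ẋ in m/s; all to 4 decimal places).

phase 1: p=0.0616, T=0.399, ωT=1.158337, cosh=1.749320, sinh=1.435312; start (x,ẋ)=(0.038400, 0.395000) → end (x,ẋ)=(0.216306, 0.594310)
phase 2: p=0.2694, T=0.417, ωT=1.210593, cosh=1.826747, sinh=1.528726; start (x,ẋ)=(0.216306, 0.594310) → end (x,ẋ)=(0.485366, 0.850023)

1 0.3990 0.2163 0.5943
2 0.8160 0.4854 0.8500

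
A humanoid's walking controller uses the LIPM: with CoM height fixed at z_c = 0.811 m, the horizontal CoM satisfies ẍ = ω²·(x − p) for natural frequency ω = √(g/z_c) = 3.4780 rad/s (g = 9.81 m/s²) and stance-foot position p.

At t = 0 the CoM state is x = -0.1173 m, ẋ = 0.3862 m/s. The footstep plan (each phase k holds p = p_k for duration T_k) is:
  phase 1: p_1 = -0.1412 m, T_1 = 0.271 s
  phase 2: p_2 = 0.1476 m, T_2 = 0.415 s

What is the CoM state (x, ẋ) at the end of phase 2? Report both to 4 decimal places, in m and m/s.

phase 1: p=-0.1412, T=0.271, ωT=0.942538, cosh=1.478062, sinh=1.088425; start (x,ẋ)=(-0.117300, 0.386200) → end (x,ẋ)=(0.014985, 0.661302)
phase 2: p=0.1476, T=0.415, ωT=1.443370, cosh=2.235537, sinh=1.999406; start (x,ẋ)=(0.014985, 0.661302) → end (x,ẋ)=(0.231299, 0.556171)

x = 0.2313, ẋ = 0.5562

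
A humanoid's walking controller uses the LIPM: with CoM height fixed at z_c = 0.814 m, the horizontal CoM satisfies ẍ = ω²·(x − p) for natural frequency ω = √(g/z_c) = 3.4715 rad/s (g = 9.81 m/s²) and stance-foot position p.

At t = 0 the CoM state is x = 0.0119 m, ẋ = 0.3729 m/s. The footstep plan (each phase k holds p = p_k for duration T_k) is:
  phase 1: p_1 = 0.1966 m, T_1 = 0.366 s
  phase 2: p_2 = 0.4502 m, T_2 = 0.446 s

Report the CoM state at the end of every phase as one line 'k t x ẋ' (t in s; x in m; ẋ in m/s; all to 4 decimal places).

phase 1: p=0.1966, T=0.366, ωT=1.270569, cosh=1.921776, sinh=1.641104; start (x,ẋ)=(0.011900, 0.372900) → end (x,ẋ)=(0.017931, -0.335623)
phase 2: p=0.4502, T=0.446, ωT=1.548289, cosh=2.458014, sinh=2.245402; start (x,ẋ)=(0.017931, -0.335623) → end (x,ẋ)=(-0.829406, -4.194462)

1 0.3660 0.0179 -0.3356
2 0.8120 -0.8294 -4.1945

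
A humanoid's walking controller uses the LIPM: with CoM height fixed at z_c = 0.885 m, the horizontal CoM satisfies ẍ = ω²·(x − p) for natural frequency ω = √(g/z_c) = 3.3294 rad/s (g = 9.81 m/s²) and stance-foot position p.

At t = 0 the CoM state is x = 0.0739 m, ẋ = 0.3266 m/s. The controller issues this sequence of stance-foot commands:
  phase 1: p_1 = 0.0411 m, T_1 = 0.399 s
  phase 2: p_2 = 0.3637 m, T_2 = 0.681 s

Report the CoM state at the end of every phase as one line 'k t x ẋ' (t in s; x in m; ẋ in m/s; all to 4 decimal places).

phase 1: p=0.0411, T=0.399, ωT=1.328431, cosh=2.020003, sinh=1.755111; start (x,ẋ)=(0.073900, 0.326600) → end (x,ẋ)=(0.279525, 0.851399)
phase 2: p=0.3637, T=0.681, ωT=2.267321, cosh=4.878549, sinh=4.774959; start (x,ẋ)=(0.279525, 0.851399) → end (x,ẋ)=(1.174107, 2.815398)

1 0.3990 0.2795 0.8514
2 1.0800 1.1741 2.8154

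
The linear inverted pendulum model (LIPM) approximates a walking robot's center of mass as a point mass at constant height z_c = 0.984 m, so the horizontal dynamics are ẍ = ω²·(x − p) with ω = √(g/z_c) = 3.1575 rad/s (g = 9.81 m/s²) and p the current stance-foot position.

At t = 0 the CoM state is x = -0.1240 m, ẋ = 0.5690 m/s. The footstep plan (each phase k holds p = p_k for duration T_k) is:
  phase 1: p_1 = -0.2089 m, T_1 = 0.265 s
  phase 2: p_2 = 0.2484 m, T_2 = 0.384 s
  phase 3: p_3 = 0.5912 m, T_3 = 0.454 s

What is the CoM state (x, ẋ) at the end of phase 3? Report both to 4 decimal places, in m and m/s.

phase 1: p=-0.2089, T=0.265, ωT=0.836738, cosh=1.370972, sinh=0.937850; start (x,ẋ)=(-0.124000, 0.569000) → end (x,ẋ)=(0.076502, 1.031494)
phase 2: p=0.2484, T=0.384, ωT=1.212480, cosh=1.829635, sinh=1.532176; start (x,ẋ)=(0.076502, 1.031494) → end (x,ẋ)=(0.434421, 1.055640)
phase 3: p=0.5912, T=0.454, ωT=1.433505, cosh=2.215921, sinh=1.977450; start (x,ẋ)=(0.434421, 1.055640) → end (x,ẋ)=(0.904907, 1.360319)

x = 0.9049, ẋ = 1.3603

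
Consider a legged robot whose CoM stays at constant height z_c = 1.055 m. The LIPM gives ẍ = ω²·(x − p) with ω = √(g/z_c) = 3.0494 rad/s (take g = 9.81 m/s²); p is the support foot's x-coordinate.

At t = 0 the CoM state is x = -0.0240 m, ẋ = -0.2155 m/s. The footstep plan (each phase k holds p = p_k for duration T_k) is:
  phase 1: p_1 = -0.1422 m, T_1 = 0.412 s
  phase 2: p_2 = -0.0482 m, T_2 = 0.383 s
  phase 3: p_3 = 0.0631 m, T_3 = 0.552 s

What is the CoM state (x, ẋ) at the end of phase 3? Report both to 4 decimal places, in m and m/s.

phase 1: p=-0.1422, T=0.412, ωT=1.256353, cosh=1.898639, sinh=1.613948; start (x,ẋ)=(-0.024000, -0.215500) → end (x,ẋ)=(-0.031838, 0.172573)
phase 2: p=-0.0482, T=0.383, ωT=1.167920, cosh=1.763156, sinh=1.452143; start (x,ẋ)=(-0.031838, 0.172573) → end (x,ẋ)=(0.062829, 0.376727)
phase 3: p=0.0631, T=0.552, ωT=1.683269, cosh=2.784445, sinh=2.598679; start (x,ẋ)=(0.062829, 0.376727) → end (x,ẋ)=(0.383390, 1.046830)

x = 0.3834, ẋ = 1.0468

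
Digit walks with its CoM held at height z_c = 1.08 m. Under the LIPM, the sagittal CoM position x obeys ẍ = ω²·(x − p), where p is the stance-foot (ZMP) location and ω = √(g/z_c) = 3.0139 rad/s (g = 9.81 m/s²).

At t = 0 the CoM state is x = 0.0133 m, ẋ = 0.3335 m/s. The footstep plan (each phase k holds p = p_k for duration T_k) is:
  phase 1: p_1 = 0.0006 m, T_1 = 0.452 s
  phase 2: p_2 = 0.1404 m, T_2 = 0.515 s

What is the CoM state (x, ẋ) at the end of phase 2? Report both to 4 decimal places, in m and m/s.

phase 1: p=0.0006, T=0.452, ωT=1.362283, cosh=2.080587, sinh=1.824511; start (x,ẋ)=(0.013300, 0.333500) → end (x,ẋ)=(0.228913, 0.763712)
phase 2: p=0.1404, T=0.515, ωT=1.552158, cosh=2.466721, sinh=2.254930; start (x,ẋ)=(0.228913, 0.763712) → end (x,ẋ)=(0.930128, 2.485408)

x = 0.9301, ẋ = 2.4854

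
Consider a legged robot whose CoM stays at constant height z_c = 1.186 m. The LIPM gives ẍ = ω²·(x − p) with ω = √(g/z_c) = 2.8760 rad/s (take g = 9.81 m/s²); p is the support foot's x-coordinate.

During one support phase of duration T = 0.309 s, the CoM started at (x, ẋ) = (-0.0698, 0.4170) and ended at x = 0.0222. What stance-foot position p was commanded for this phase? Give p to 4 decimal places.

p = 0.0595

ωT = 2.8760·0.309 = 0.888684; cosh(ωT) = 1.421562, sinh(ωT) = 1.010365
x(T) = p + (x₀−p)·cosh(ωT) + (ẋ₀/ω)·sinh(ωT) ⇒ p·(1 − cosh) = x(T) − x₀·cosh − (ẋ₀/ω)·sinh
numerator   = 0.0222 − (-0.0698)·1.421562 − (0.4170/2.8760)·1.010365 = -0.025071
denominator = 1 − 1.421562 = -0.421562
p = -0.025071 / -0.421562 = 0.0595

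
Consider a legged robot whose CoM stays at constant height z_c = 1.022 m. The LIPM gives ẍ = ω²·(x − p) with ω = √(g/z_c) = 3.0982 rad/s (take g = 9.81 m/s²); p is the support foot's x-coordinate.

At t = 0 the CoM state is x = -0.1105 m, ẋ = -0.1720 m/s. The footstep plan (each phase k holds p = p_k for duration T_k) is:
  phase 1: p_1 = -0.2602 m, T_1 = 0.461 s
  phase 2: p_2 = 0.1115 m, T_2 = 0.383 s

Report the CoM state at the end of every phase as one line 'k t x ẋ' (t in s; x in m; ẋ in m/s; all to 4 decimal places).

phase 1: p=-0.2602, T=0.461, ωT=1.428270, cosh=2.205600, sinh=1.965877; start (x,ẋ)=(-0.110500, -0.172000) → end (x,ẋ)=(-0.039159, 0.532412)
phase 2: p=0.1115, T=0.383, ωT=1.186611, cosh=1.790606, sinh=1.485352; start (x,ẋ)=(-0.039159, 0.532412) → end (x,ẋ)=(0.096979, 0.260017)

1 0.4610 -0.0392 0.5324
2 0.8440 0.0970 0.2600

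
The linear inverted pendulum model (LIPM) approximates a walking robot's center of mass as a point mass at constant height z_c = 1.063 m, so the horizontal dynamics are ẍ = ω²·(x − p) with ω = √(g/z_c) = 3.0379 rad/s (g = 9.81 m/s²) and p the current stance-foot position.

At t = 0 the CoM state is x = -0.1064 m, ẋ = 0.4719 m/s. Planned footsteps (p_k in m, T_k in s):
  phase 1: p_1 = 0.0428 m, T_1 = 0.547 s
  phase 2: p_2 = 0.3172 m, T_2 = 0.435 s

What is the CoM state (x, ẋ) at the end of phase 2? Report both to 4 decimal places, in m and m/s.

x = -0.1809, ẋ = -1.2438

phase 1: p=0.0428, T=0.547, ωT=1.661731, cosh=2.729117, sinh=2.539307; start (x,ẋ)=(-0.106400, 0.471900) → end (x,ẋ)=(0.030066, 0.136918)
phase 2: p=0.3172, T=0.435, ωT=1.321487, cosh=2.007864, sinh=1.741126; start (x,ẋ)=(0.030066, 0.136918) → end (x,ẋ)=(-0.180855, -1.243848)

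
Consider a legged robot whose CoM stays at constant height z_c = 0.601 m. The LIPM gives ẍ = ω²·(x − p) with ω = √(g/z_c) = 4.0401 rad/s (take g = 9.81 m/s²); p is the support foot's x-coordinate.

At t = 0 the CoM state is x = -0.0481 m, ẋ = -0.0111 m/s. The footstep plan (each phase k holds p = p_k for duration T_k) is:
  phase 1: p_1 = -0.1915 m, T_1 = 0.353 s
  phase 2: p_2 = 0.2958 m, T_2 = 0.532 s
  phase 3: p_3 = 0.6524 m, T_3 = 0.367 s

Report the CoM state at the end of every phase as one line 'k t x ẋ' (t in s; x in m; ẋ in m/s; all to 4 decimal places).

1 0.3530 0.1188 1.1118
2 0.8850 0.6906 1.8081
3 1.2520 1.6758 4.5102

phase 1: p=-0.1915, T=0.353, ωT=1.426155, cosh=2.201447, sinh=1.961217; start (x,ẋ)=(-0.048100, -0.011100) → end (x,ẋ)=(0.118799, 1.111796)
phase 2: p=0.2958, T=0.532, ωT=2.149333, cosh=4.347849, sinh=4.231287; start (x,ẋ)=(0.118799, 1.111796) → end (x,ẋ)=(0.690636, 1.808122)
phase 3: p=0.6524, T=0.367, ωT=1.482717, cosh=2.315958, sinh=2.088938; start (x,ẋ)=(0.690636, 1.808122) → end (x,ẋ)=(1.675843, 4.510224)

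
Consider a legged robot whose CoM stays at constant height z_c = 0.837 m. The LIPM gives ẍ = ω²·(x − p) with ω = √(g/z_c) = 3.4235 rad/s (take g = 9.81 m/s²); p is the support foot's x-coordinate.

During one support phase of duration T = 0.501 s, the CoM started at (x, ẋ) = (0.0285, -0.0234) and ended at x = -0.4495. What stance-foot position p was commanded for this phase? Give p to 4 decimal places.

p = 0.2744

ωT = 3.4235·0.501 = 1.715174; cosh(ωT) = 2.868786, sinh(ωT) = 2.688854
x(T) = p + (x₀−p)·cosh(ωT) + (ẋ₀/ω)·sinh(ωT) ⇒ p·(1 − cosh) = x(T) − x₀·cosh − (ẋ₀/ω)·sinh
numerator   = -0.4495 − (0.0285)·2.868786 − (-0.0234/3.4235)·2.688854 = -0.512882
denominator = 1 − 2.868786 = -1.868786
p = -0.512882 / -1.868786 = 0.2744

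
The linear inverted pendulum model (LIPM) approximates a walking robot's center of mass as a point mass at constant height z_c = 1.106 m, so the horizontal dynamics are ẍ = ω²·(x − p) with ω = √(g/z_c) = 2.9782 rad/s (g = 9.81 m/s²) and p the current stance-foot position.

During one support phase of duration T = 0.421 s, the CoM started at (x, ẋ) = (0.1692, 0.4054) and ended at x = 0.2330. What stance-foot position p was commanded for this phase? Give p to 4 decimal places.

ωT = 2.9782·0.421 = 1.253822; cosh(ωT) = 1.894561, sinh(ωT) = 1.609149
x(T) = p + (x₀−p)·cosh(ωT) + (ẋ₀/ω)·sinh(ωT) ⇒ p·(1 − cosh) = x(T) − x₀·cosh − (ẋ₀/ω)·sinh
numerator   = 0.2330 − (0.1692)·1.894561 − (0.4054/2.9782)·1.609149 = -0.306601
denominator = 1 − 1.894561 = -0.894561
p = -0.306601 / -0.894561 = 0.3427

p = 0.3427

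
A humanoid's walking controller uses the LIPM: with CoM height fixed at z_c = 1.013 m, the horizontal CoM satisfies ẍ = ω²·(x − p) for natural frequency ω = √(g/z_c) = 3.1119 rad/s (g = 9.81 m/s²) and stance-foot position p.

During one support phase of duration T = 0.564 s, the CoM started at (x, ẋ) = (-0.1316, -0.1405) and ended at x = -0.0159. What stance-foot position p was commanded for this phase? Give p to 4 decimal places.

ωT = 3.1119·0.564 = 1.755112; cosh(ωT) = 2.978491, sinh(ωT) = 2.805603
x(T) = p + (x₀−p)·cosh(ωT) + (ẋ₀/ω)·sinh(ωT) ⇒ p·(1 − cosh) = x(T) − x₀·cosh − (ẋ₀/ω)·sinh
numerator   = -0.0159 − (-0.1316)·2.978491 − (-0.1405/3.1119)·2.805603 = 0.502740
denominator = 1 − 2.978491 = -1.978491
p = 0.502740 / -1.978491 = -0.2541

p = -0.2541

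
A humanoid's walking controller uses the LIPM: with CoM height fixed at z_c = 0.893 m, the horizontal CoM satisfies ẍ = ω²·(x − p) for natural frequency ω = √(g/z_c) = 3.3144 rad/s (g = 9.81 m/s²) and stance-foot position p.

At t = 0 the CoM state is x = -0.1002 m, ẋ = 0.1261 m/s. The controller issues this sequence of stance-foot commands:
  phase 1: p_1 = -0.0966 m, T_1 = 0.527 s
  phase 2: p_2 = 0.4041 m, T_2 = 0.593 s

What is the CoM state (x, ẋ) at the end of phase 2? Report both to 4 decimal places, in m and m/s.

phase 1: p=-0.0966, T=0.527, ωT=1.746689, cosh=2.954965, sinh=2.780615; start (x,ẋ)=(-0.100200, 0.126100) → end (x,ẋ)=(-0.001446, 0.339443)
phase 2: p=0.4041, T=0.593, ωT=1.965439, cosh=3.639071, sinh=3.498976; start (x,ẋ)=(-0.001446, 0.339443) → end (x,ẋ)=(-0.713365, -3.467866)

x = -0.7134, ẋ = -3.4679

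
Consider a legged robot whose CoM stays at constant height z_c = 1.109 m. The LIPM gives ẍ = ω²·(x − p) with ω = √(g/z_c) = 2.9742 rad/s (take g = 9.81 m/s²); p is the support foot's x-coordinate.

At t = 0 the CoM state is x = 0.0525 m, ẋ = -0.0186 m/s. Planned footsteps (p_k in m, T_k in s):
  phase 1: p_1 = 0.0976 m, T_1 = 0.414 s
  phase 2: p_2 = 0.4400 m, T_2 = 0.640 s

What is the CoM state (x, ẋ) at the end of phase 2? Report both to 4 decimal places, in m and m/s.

x = -1.3251, ẋ = -5.0931

phase 1: p=0.0976, T=0.414, ωT=1.231319, cosh=1.858826, sinh=1.566919; start (x,ẋ)=(0.052500, -0.018600) → end (x,ẋ)=(0.003968, -0.244755)
phase 2: p=0.4400, T=0.640, ωT=1.903488, cosh=3.429152, sinh=3.280104; start (x,ẋ)=(0.003968, -0.244755) → end (x,ẋ)=(-1.325149, -5.093095)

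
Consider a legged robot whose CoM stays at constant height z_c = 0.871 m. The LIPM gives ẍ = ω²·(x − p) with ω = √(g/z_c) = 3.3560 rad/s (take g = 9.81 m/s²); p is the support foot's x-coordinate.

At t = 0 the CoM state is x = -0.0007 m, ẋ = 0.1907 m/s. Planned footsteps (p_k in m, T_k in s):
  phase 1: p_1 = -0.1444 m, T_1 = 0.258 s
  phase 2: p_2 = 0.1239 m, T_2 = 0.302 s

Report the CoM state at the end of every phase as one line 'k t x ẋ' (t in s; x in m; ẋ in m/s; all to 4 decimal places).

1 0.2580 0.1122 0.7385
2 0.5600 0.3689 1.1044

phase 1: p=-0.1444, T=0.258, ωT=0.865848, cosh=1.398858, sinh=0.978163; start (x,ẋ)=(-0.000700, 0.190700) → end (x,ẋ)=(0.112199, 0.738488)
phase 2: p=0.1239, T=0.302, ωT=1.013512, cosh=1.559101, sinh=1.196159; start (x,ẋ)=(0.112199, 0.738488) → end (x,ẋ)=(0.368871, 1.104405)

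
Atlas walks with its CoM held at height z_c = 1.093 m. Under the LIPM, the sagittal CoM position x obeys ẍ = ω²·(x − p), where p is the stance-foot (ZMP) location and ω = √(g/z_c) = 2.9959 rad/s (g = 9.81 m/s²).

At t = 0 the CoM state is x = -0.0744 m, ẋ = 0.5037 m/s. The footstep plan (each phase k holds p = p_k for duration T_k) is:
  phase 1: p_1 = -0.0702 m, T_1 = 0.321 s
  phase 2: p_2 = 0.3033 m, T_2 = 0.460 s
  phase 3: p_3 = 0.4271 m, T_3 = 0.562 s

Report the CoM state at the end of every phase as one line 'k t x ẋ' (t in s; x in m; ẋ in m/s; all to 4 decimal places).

1 0.3210 0.1113 0.7411
2 0.7810 0.3577 0.4949
3 1.3430 0.6633 0.8382

phase 1: p=-0.0702, T=0.321, ωT=0.961684, cosh=1.499173, sinh=1.116925; start (x,ẋ)=(-0.074400, 0.503700) → end (x,ẋ)=(0.111292, 0.741080)
phase 2: p=0.3033, T=0.460, ωT=1.378114, cosh=2.109733, sinh=1.857679; start (x,ẋ)=(0.111292, 0.741080) → end (x,ẋ)=(0.357738, 0.494873)
phase 3: p=0.4271, T=0.562, ωT=1.683696, cosh=2.785555, sinh=2.599868; start (x,ẋ)=(0.357738, 0.494873) → end (x,ẋ)=(0.663344, 0.838240)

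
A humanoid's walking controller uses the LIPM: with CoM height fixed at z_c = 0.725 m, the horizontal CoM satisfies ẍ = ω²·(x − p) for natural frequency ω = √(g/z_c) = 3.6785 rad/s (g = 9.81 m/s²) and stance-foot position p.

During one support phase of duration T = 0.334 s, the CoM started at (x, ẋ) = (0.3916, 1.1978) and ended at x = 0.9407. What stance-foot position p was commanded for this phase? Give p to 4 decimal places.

p = 0.3442

ωT = 3.6785·0.334 = 1.228619; cosh(ωT) = 1.854602, sinh(ωT) = 1.561906
x(T) = p + (x₀−p)·cosh(ωT) + (ẋ₀/ω)·sinh(ωT) ⇒ p·(1 − cosh) = x(T) − x₀·cosh − (ẋ₀/ω)·sinh
numerator   = 0.9407 − (0.3916)·1.854602 − (1.1978/3.6785)·1.561906 = -0.294153
denominator = 1 − 1.854602 = -0.854602
p = -0.294153 / -0.854602 = 0.3442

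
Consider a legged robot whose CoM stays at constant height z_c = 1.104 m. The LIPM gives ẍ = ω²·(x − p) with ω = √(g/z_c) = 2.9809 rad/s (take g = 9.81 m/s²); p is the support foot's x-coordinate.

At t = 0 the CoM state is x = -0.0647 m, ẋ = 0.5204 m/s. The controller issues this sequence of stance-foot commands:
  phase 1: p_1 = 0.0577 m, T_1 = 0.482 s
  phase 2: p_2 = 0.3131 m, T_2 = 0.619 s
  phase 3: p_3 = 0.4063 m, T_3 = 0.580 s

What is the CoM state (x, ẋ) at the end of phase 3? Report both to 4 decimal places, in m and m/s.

phase 1: p=0.0577, T=0.482, ωT=1.436794, cosh=2.222437, sinh=1.984748; start (x,ẋ)=(-0.064700, 0.520400) → end (x,ẋ)=(0.132167, 0.432397)
phase 2: p=0.3131, T=0.619, ωT=1.845177, cosh=3.243609, sinh=3.085612; start (x,ẋ)=(0.132167, 0.432397) → end (x,ẋ)=(0.173811, -0.261674)
phase 3: p=0.4063, T=0.580, ωT=1.728922, cosh=2.906026, sinh=2.728550; start (x,ẋ)=(0.173811, -0.261674) → end (x,ẋ)=(-0.508841, -2.651390)

x = -0.5088, ẋ = -2.6514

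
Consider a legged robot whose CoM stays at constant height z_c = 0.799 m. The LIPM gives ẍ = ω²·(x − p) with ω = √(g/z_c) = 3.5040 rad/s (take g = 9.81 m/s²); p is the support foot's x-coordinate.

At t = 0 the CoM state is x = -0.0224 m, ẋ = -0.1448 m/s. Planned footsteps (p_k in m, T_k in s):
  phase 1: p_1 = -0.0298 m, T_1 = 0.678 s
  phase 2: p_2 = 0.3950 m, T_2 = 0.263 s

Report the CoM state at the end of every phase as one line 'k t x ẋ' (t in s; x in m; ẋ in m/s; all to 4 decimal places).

1 0.6780 -0.2100 -0.6474
2 0.9410 -0.6810 -3.1845

phase 1: p=-0.0298, T=0.678, ωT=2.375712, cosh=5.425809, sinh=5.332861; start (x,ẋ)=(-0.022400, -0.144800) → end (x,ẋ)=(-0.210025, -0.647378)
phase 2: p=0.3950, T=0.263, ωT=0.921552, cosh=1.455544, sinh=1.057643; start (x,ẋ)=(-0.210025, -0.647378) → end (x,ẋ)=(-0.681045, -3.184501)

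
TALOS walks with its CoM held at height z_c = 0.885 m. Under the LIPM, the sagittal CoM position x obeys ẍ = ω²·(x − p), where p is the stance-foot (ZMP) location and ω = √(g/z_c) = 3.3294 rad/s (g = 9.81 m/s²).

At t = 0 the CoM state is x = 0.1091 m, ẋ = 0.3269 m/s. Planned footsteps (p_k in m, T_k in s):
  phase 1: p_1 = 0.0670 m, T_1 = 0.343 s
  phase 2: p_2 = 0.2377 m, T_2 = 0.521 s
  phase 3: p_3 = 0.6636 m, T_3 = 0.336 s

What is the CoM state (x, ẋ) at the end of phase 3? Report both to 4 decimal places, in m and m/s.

x = 2.2680, ẋ = 5.8413

phase 1: p=0.0670, T=0.343, ωT=1.141984, cosh=1.726082, sinh=1.406897; start (x,ẋ)=(0.109100, 0.326900) → end (x,ẋ)=(0.277805, 0.761458)
phase 2: p=0.2377, T=0.521, ωT=1.734617, cosh=2.921613, sinh=2.745146; start (x,ẋ)=(0.277805, 0.761458) → end (x,ẋ)=(0.982707, 2.591236)
phase 3: p=0.6636, T=0.336, ωT=1.118678, cosh=1.693759, sinh=1.367048; start (x,ẋ)=(0.982707, 2.591236) → end (x,ẋ)=(2.268049, 5.841328)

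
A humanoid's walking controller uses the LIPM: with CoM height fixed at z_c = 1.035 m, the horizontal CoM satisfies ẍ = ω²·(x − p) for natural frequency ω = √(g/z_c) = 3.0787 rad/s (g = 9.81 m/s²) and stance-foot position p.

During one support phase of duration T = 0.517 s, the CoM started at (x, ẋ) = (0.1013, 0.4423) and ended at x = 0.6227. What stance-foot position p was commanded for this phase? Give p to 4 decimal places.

p = -0.0163

ωT = 3.0787·0.517 = 1.591688; cosh(ωT) = 2.557807, sinh(ωT) = 2.354226
x(T) = p + (x₀−p)·cosh(ωT) + (ẋ₀/ω)·sinh(ωT) ⇒ p·(1 − cosh) = x(T) − x₀·cosh − (ẋ₀/ω)·sinh
numerator   = 0.6227 − (0.1013)·2.557807 − (0.4423/3.0787)·2.354226 = 0.025375
denominator = 1 − 2.557807 = -1.557807
p = 0.025375 / -1.557807 = -0.0163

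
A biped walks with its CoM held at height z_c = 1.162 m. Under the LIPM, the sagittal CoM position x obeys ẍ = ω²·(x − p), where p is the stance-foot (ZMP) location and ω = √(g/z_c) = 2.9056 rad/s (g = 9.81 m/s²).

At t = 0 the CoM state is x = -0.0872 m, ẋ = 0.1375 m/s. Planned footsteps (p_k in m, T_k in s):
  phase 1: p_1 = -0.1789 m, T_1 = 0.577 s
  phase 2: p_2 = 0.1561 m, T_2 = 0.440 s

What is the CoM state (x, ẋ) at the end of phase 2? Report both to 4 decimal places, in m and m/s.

phase 1: p=-0.1789, T=0.577, ωT=1.676531, cosh=2.766999, sinh=2.579977; start (x,ẋ)=(-0.087200, 0.137500) → end (x,ẋ)=(0.196925, 1.067881)
phase 2: p=0.1561, T=0.440, ωT=1.278464, cosh=1.934792, sinh=1.656327; start (x,ẋ)=(0.196925, 1.067881) → end (x,ẋ)=(0.843829, 2.262600)

x = 0.8438, ẋ = 2.2626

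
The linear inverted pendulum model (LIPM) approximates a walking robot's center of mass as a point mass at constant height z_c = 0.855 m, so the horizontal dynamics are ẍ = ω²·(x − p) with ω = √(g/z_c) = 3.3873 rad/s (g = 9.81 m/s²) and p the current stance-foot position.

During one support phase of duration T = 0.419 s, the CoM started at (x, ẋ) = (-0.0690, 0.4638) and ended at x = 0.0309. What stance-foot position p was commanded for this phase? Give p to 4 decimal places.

ωT = 3.3873·0.419 = 1.419279; cosh(ωT) = 2.188013, sinh(ωT) = 1.946124
x(T) = p + (x₀−p)·cosh(ωT) + (ẋ₀/ω)·sinh(ωT) ⇒ p·(1 − cosh) = x(T) − x₀·cosh − (ẋ₀/ω)·sinh
numerator   = 0.0309 − (-0.0690)·2.188013 − (0.4638/3.3873)·1.946124 = -0.084597
denominator = 1 − 2.188013 = -1.188013
p = -0.084597 / -1.188013 = 0.0712

p = 0.0712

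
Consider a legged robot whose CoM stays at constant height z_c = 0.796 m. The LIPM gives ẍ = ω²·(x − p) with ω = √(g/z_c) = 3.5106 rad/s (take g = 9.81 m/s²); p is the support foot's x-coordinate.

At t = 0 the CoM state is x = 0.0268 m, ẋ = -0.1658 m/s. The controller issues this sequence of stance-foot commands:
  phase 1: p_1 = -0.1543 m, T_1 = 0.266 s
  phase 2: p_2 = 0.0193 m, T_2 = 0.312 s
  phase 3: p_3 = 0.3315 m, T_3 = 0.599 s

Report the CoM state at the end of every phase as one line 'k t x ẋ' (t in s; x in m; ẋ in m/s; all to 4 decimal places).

1 0.2660 0.0609 0.4403
2 0.5780 0.2549 0.9257
3 1.1770 1.0770 2.7630

phase 1: p=-0.1543, T=0.266, ωT=0.933820, cosh=1.468629, sinh=1.075579; start (x,ẋ)=(0.026800, -0.165800) → end (x,ẋ)=(0.060871, 0.440322)
phase 2: p=0.0193, T=0.312, ωT=1.095307, cosh=1.662269, sinh=1.327832; start (x,ẋ)=(0.060871, 0.440322) → end (x,ẋ)=(0.254947, 0.925716)
phase 3: p=0.3315, T=0.599, ωT=2.102849, cosh=4.155790, sinh=4.033682; start (x,ẋ)=(0.254947, 0.925716) → end (x,ẋ)=(1.077010, 2.763042)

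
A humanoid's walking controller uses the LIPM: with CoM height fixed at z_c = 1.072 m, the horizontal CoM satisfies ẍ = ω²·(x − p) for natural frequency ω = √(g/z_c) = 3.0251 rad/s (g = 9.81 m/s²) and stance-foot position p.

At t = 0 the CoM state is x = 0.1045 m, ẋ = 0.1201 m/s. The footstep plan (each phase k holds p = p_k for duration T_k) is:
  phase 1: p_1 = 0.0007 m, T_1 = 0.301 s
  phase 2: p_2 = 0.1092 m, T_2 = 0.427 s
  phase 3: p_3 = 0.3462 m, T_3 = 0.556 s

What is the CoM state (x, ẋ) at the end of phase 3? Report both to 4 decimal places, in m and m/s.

x = 2.1128, ẋ = 5.4904

phase 1: p=0.0007, T=0.301, ωT=0.910555, cosh=1.444001, sinh=1.041701; start (x,ẋ)=(0.104500, 0.120100) → end (x,ẋ)=(0.191944, 0.500524)
phase 2: p=0.1092, T=0.427, ωT=1.291718, cosh=1.956915, sinh=1.682117; start (x,ẋ)=(0.191944, 0.500524) → end (x,ẋ)=(0.549441, 1.400532)
phase 3: p=0.3462, T=0.556, ωT=1.681956, cosh=2.781034, sinh=2.595025; start (x,ẋ)=(0.549441, 1.400532) → end (x,ẋ)=(2.112841, 5.490415)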